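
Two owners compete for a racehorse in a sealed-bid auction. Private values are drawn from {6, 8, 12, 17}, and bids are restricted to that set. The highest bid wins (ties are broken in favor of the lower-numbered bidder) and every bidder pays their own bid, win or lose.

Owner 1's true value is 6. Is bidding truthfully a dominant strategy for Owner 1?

Consider the case where Owner 2 bids 8.
Truthful bid 6: loses but pays 6, utility -6.
Bid 8 instead: wins, pays 8, utility 6 - 8 = -2.
Since -2 > -6, bidding 8 is strictly better here, so truthful bidding is not dominant.

No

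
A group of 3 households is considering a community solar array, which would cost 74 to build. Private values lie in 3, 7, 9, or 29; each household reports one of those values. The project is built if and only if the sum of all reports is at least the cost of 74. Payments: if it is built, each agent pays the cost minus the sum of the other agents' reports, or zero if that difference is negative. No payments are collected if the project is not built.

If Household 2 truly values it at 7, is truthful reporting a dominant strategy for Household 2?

Yes

Check each profile of the others' reports and compare truth against every alternative report.
Others report (3, 3): truth gives 0, best alternative gives 0.
Others report (3, 7): truth gives 0, best alternative gives 0.
Others report (3, 9): truth gives 0, best alternative gives 0.
Others report (3, 29): truth gives 0, best alternative gives 0.
Others report (7, 3): truth gives 0, best alternative gives 0.
Others report (7, 7): truth gives 0, best alternative gives 0.
(Remaining 10 profiles checked similarly; truth is weakly best in each.)
In every case the truthful report is at least as good as any alternative, so it is a dominant strategy.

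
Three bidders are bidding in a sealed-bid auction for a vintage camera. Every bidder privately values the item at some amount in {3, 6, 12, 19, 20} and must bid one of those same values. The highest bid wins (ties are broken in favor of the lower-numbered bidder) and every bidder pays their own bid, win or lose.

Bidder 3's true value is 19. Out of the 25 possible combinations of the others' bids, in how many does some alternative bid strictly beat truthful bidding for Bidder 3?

20

Others bid (3, 3): truth gives 0; bid 6 gives 13 > 0. Violating.
Others bid (3, 6): truth gives 0; bid 12 gives 7 > 0. Violating.
Others bid (3, 19): truth gives -19; bid 20 gives -1 > -19. Violating.
Others bid (3, 20): truth gives -19; bid 3 gives -3 > -19. Violating.
Others bid (3, 12): truth gives 0; no alternative beats it.
Others bid (6, 12): truth gives 0; no alternative beats it.
(Checking all 25 profiles: 20 have a profitable deviation, 5 do not.)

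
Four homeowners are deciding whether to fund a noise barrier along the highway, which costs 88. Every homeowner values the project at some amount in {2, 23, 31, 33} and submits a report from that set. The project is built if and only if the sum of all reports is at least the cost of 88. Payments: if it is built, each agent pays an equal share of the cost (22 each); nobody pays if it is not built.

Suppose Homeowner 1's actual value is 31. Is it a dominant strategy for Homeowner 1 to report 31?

Consider the case where Homeowner 2 reports 2, Homeowner 3 reports 23 and Homeowner 4 reports 31.
Truthful report 31: project not built, utility 0.
Report 33 instead: project built, pays 22, utility 31 - 22 = 9.
Since 9 > 0, reporting 33 is strictly better here, so truthful reporting is not dominant.

No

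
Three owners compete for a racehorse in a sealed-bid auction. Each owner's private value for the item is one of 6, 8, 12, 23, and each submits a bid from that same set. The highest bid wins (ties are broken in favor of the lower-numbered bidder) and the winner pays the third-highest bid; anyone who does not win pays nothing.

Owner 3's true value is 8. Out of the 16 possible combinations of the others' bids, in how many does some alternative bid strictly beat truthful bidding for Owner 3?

Others bid (6, 8): truth gives 0; bid 12 gives 2 > 0. Violating.
Others bid (6, 12): truth gives 0; bid 23 gives 2 > 0. Violating.
Others bid (8, 6): truth gives 0; bid 12 gives 2 > 0. Violating.
Others bid (12, 6): truth gives 0; bid 23 gives 2 > 0. Violating.
Others bid (6, 6): truth gives 2; no alternative beats it.
Others bid (6, 23): truth gives 0; no alternative beats it.
(Checking all 16 profiles: 4 have a profitable deviation, 12 do not.)

4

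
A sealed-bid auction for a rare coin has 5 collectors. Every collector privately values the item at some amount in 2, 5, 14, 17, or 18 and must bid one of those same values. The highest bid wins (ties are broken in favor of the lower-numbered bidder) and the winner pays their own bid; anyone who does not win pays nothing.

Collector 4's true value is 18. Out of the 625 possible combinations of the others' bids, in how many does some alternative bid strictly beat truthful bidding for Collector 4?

Others bid (2, 2, 2, 2): truth gives 0; bid 5 gives 13 > 0. Violating.
Others bid (2, 2, 2, 5): truth gives 0; bid 5 gives 13 > 0. Violating.
Others bid (2, 2, 2, 14): truth gives 0; bid 14 gives 4 > 0. Violating.
Others bid (2, 2, 2, 17): truth gives 0; bid 17 gives 1 > 0. Violating.
Others bid (2, 2, 2, 18): truth gives 0; no alternative beats it.
Others bid (2, 2, 5, 18): truth gives 0; no alternative beats it.
(Checking all 625 profiles: 108 have a profitable deviation, 517 do not.)

108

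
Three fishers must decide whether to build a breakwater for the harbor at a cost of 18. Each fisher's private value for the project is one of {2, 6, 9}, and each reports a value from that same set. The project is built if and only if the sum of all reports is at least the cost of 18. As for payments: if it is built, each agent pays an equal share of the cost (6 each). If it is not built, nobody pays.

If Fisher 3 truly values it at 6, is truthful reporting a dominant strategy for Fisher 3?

Check each profile of the others' reports and compare truth against every alternative report.
Others report (2, 2): truth gives 0, best alternative gives 0.
Others report (2, 6): truth gives 0, best alternative gives 0.
Others report (2, 9): truth gives 0, best alternative gives 0.
Others report (6, 2): truth gives 0, best alternative gives 0.
Others report (6, 6): truth gives 0, best alternative gives 0.
Others report (6, 9): truth gives 0, best alternative gives 0.
(Remaining 3 profiles checked similarly; truth is weakly best in each.)
In every case the truthful report is at least as good as any alternative, so it is a dominant strategy.

Yes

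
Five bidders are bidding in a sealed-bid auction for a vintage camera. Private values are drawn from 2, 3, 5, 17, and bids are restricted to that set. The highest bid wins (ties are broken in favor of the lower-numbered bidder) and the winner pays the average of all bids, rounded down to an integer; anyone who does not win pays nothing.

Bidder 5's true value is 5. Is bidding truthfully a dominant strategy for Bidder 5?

Check each profile of the others' bids and compare truth against every alternative bid.
Others bid (2, 2, 2, 3): truth gives 3, best alternative gives 0.
Others bid (2, 2, 3, 2): truth gives 3, best alternative gives 0.
Others bid (2, 3, 2, 2): truth gives 3, best alternative gives 0.
Others bid (3, 2, 2, 2): truth gives 3, best alternative gives 0.
Others bid (2, 2, 3, 3): truth gives 2, best alternative gives 0.
Others bid (2, 3, 2, 3): truth gives 2, best alternative gives 0.
(Remaining 250 profiles checked similarly; truth is weakly best in each.)
In every case the truthful bid is at least as good as any alternative, so it is a dominant strategy.

Yes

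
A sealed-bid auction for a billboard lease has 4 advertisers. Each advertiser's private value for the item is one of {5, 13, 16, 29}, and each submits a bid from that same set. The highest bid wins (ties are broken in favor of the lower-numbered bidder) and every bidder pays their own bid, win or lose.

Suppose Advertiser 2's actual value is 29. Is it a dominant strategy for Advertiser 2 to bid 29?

No

Consider the case where Advertiser 1 bids 5, Advertiser 3 bids 5 and Advertiser 4 bids 5.
Truthful bid 29: wins, pays 29, utility 29 - 29 = 0.
Bid 13 instead: wins, pays 13, utility 29 - 13 = 16.
Since 16 > 0, bidding 13 is strictly better here, so truthful bidding is not dominant.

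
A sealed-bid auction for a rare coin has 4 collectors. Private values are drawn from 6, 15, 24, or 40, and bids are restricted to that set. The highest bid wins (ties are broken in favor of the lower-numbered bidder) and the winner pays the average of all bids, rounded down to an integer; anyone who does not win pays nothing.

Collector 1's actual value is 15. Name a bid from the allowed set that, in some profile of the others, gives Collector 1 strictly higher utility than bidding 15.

6

Suppose Collector 2 bids 6, Collector 3 bids 6 and Collector 4 bids 6.
Bid 15: wins, pays 8, utility 15 - 8 = 7.
Bid 6: wins, pays 6, utility 15 - 6 = 9.
So bidding 6 beats truth here (9 > 7).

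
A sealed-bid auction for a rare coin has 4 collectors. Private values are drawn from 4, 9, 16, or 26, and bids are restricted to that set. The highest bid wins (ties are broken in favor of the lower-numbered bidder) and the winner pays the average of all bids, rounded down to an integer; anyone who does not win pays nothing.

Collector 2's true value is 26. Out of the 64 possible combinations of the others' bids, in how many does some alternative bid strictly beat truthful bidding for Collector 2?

Others bid (4, 4, 4): truth gives 17; bid 9 gives 21 > 17. Violating.
Others bid (4, 4, 9): truth gives 16; bid 9 gives 20 > 16. Violating.
Others bid (4, 4, 16): truth gives 14; bid 16 gives 16 > 14. Violating.
Others bid (4, 9, 4): truth gives 16; bid 9 gives 20 > 16. Violating.
Others bid (4, 4, 26): truth gives 11; no alternative beats it.
Others bid (4, 9, 26): truth gives 10; no alternative beats it.
(Checking all 64 profiles: 18 have a profitable deviation, 46 do not.)

18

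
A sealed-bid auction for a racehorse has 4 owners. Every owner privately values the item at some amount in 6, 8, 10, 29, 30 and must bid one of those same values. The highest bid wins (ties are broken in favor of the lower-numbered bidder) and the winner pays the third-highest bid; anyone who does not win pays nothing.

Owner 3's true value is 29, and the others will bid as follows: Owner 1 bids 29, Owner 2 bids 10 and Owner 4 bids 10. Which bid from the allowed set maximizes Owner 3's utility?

30

Bid 6: loses, pays 0, utility 0.
Bid 8: loses, pays 0, utility 0.
Bid 10: loses, pays 0, utility 0.
Bid 29: loses, pays 0, utility 0.
Bid 30: wins, pays 10, utility 29 - 10 = 19.
The best choice is 30 with utility 19.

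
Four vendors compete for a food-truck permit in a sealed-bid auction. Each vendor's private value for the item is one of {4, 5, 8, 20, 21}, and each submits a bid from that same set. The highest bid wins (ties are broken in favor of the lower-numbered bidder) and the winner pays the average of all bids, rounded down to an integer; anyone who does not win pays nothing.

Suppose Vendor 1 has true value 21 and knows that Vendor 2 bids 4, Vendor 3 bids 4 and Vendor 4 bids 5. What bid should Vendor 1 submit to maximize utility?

5

Bid 4: loses, pays 0, utility 0.
Bid 5: wins, pays 4, utility 21 - 4 = 17.
Bid 8: wins, pays 5, utility 21 - 5 = 16.
Bid 20: wins, pays 8, utility 21 - 8 = 13.
Bid 21: wins, pays 8, utility 21 - 8 = 13.
The best choice is 5 with utility 17.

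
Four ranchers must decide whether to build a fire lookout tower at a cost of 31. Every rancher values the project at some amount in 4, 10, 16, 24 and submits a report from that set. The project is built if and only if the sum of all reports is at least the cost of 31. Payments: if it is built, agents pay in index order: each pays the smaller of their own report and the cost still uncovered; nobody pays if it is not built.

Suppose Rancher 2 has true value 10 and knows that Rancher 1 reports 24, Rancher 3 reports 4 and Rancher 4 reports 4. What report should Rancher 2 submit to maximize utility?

Report 4: project built, pays 4, utility 10 - 4 = 6.
Report 10: project built, pays 7, utility 10 - 7 = 3.
Report 16: project built, pays 7, utility 10 - 7 = 3.
Report 24: project built, pays 7, utility 10 - 7 = 3.
The best choice is 4 with utility 6.

4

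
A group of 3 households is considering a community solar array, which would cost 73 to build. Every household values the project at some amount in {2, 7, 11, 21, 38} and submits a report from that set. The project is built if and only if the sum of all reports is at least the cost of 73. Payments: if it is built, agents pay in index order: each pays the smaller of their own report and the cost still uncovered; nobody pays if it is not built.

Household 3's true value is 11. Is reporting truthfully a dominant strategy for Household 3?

Check each profile of the others' reports and compare truth against every alternative report.
Others report (38, 38): truth gives 11, best alternative gives 11.
Others report (2, 2): truth gives 0, best alternative gives 0.
Others report (2, 7): truth gives 0, best alternative gives 0.
Others report (2, 11): truth gives 0, best alternative gives 0.
Others report (2, 21): truth gives 0, best alternative gives 0.
Others report (2, 38): truth gives 0, best alternative gives 0.
(Remaining 19 profiles checked similarly; truth is weakly best in each.)
In every case the truthful report is at least as good as any alternative, so it is a dominant strategy.

Yes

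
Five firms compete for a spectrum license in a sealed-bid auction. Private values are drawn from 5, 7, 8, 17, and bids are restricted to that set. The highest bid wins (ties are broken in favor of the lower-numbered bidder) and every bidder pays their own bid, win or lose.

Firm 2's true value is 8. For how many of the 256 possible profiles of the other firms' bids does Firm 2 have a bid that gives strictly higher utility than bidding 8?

Others bid (5, 5, 5, 5): truth gives 0; bid 7 gives 1 > 0. Violating.
Others bid (5, 5, 5, 7): truth gives 0; bid 7 gives 1 > 0. Violating.
Others bid (5, 5, 5, 17): truth gives -8; bid 5 gives -5 > -8. Violating.
Others bid (5, 5, 7, 5): truth gives 0; bid 7 gives 1 > 0. Violating.
Others bid (5, 5, 5, 8): truth gives 0; no alternative beats it.
Others bid (5, 5, 7, 8): truth gives 0; no alternative beats it.
(Checking all 256 profiles: 210 have a profitable deviation, 46 do not.)

210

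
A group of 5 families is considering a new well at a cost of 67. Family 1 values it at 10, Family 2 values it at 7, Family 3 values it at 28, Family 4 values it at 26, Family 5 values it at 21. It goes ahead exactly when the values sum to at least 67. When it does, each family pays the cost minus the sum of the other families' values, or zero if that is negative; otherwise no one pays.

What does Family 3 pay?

3

Total value 92 ≥ cost 67, so the project is built.
The other families' values sum to 64.
Cost minus that sum is 67 - 64 = 3.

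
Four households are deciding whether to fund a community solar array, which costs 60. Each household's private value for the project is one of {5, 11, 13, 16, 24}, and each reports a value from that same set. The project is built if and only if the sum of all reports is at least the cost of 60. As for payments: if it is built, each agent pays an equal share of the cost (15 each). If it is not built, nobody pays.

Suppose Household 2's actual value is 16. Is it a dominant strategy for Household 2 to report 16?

Consider the case where Household 1 reports 5, Household 3 reports 11 and Household 4 reports 24.
Truthful report 16: project not built, utility 0.
Report 24 instead: project built, pays 15, utility 16 - 15 = 1.
Since 1 > 0, reporting 24 is strictly better here, so truthful reporting is not dominant.

No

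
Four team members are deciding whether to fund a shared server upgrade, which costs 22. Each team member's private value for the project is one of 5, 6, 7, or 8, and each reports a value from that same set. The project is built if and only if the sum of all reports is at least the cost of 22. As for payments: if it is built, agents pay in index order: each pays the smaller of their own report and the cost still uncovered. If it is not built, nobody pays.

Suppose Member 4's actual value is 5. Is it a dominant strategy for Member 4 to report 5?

Check each profile of the others' reports and compare truth against every alternative report.
Others report (5, 5, 6): truth gives 0, best alternative gives -1.
Others report (5, 6, 5): truth gives 0, best alternative gives -1.
Others report (6, 5, 5): truth gives 0, best alternative gives -1.
Others report (6, 8, 8): truth gives 5, best alternative gives 5.
Others report (7, 7, 8): truth gives 5, best alternative gives 5.
Others report (7, 8, 7): truth gives 5, best alternative gives 5.
(Remaining 58 profiles checked similarly; truth is weakly best in each.)
In every case the truthful report is at least as good as any alternative, so it is a dominant strategy.

Yes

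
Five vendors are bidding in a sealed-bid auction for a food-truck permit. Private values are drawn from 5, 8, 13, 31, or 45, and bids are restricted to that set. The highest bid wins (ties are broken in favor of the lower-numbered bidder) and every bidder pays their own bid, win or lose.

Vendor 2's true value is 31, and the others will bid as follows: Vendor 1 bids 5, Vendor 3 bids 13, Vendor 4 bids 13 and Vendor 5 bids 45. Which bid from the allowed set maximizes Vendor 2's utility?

Bid 5: loses but pays 5, utility -5.
Bid 8: loses but pays 8, utility -8.
Bid 13: loses but pays 13, utility -13.
Bid 31: loses but pays 31, utility -31.
Bid 45: wins, pays 45, utility 31 - 45 = -14.
The best choice is 5 with utility -5.

5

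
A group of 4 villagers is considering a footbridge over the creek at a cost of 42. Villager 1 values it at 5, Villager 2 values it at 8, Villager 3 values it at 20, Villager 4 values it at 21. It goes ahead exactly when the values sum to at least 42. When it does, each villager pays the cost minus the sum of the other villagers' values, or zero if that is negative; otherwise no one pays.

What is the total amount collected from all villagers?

17

Total value 54 ≥ cost 42, so it is built.
Villager 1: others sum to 49; max(0, 42 - 49) = 0.
Villager 2: others sum to 46; max(0, 42 - 46) = 0.
Villager 3: others sum to 34; max(0, 42 - 34) = 8.
Villager 4: others sum to 33; max(0, 42 - 33) = 9.
Total collected = 0 + 0 + 8 + 9 = 17.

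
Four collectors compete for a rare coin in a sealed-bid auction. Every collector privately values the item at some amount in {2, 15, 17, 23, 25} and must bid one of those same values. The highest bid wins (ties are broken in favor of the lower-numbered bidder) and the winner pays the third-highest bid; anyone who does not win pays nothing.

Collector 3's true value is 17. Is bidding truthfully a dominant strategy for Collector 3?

Consider the case where Collector 1 bids 2, Collector 2 bids 2 and Collector 4 bids 23.
Truthful bid 17: loses, pays 0, utility 0.
Bid 23 instead: wins, pays 2, utility 17 - 2 = 15.
Since 15 > 0, bidding 23 is strictly better here, so truthful bidding is not dominant.

No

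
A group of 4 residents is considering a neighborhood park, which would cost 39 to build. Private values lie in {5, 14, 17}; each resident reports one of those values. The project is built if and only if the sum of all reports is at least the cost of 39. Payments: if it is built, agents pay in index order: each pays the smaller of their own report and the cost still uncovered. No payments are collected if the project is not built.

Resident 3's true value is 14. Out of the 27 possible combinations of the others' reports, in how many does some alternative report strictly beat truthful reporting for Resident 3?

Others report (5, 14, 17): truth gives 0; report 5 gives 9 > 0. Violating.
Others report (5, 17, 14): truth gives 0; report 5 gives 9 > 0. Violating.
Others report (5, 17, 17): truth gives 0; report 5 gives 9 > 0. Violating.
Others report (14, 5, 17): truth gives 0; report 5 gives 9 > 0. Violating.
Others report (5, 5, 5): truth gives 0; no alternative beats it.
Others report (5, 5, 14): truth gives 0; no alternative beats it.
(Checking all 27 profiles: 14 have a profitable deviation, 13 do not.)

14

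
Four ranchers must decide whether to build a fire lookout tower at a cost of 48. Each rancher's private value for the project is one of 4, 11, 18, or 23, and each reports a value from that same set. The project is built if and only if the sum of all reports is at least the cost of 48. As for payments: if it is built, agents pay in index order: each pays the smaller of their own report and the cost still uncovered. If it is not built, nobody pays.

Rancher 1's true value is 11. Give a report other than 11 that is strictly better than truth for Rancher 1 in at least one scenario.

Suppose Rancher 2 reports 4, Rancher 3 reports 18 and Rancher 4 reports 23.
Report 11: project built, pays 11, utility 11 - 11 = 0.
Report 4: project built, pays 4, utility 11 - 4 = 7.
So reporting 4 beats truth here (7 > 0).

4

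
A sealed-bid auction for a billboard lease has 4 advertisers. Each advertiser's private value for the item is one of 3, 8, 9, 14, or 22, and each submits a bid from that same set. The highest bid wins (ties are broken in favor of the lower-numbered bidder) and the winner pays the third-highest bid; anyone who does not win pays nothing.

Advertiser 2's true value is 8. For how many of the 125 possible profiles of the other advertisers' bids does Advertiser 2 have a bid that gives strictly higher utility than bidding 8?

9

Others bid (3, 3, 9): truth gives 0; bid 9 gives 5 > 0. Violating.
Others bid (3, 3, 14): truth gives 0; bid 14 gives 5 > 0. Violating.
Others bid (3, 3, 22): truth gives 0; bid 22 gives 5 > 0. Violating.
Others bid (3, 9, 3): truth gives 0; bid 9 gives 5 > 0. Violating.
Others bid (3, 3, 3): truth gives 5; no alternative beats it.
Others bid (3, 3, 8): truth gives 5; no alternative beats it.
(Checking all 125 profiles: 9 have a profitable deviation, 116 do not.)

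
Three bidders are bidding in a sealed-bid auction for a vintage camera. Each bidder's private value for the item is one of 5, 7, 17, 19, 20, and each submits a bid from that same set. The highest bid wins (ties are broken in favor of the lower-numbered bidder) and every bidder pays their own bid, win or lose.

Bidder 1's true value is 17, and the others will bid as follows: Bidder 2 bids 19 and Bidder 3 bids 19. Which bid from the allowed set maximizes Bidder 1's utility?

Bid 5: loses but pays 5, utility -5.
Bid 7: loses but pays 7, utility -7.
Bid 17: loses but pays 17, utility -17.
Bid 19: wins, pays 19, utility 17 - 19 = -2.
Bid 20: wins, pays 20, utility 17 - 20 = -3.
The best choice is 19 with utility -2.

19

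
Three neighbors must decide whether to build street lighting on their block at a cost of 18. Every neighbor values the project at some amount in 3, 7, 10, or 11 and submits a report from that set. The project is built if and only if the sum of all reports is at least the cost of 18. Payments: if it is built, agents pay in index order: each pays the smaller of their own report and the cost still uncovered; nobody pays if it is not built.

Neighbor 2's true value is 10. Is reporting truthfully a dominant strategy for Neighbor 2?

Consider the case where Neighbor 1 reports 3 and Neighbor 3 reports 10.
Truthful report 10: project built, pays 10, utility 10 - 10 = 0.
Report 7 instead: project built, pays 7, utility 10 - 7 = 3.
Since 3 > 0, reporting 7 is strictly better here, so truthful reporting is not dominant.

No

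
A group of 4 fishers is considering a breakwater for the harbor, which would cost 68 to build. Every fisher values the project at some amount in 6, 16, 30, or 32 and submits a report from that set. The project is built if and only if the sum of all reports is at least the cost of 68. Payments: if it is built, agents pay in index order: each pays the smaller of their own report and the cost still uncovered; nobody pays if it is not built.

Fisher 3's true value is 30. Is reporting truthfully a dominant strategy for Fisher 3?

No

Consider the case where Fisher 1 reports 6, Fisher 2 reports 16 and Fisher 4 reports 30.
Truthful report 30: project built, pays 30, utility 30 - 30 = 0.
Report 16 instead: project built, pays 16, utility 30 - 16 = 14.
Since 14 > 0, reporting 16 is strictly better here, so truthful reporting is not dominant.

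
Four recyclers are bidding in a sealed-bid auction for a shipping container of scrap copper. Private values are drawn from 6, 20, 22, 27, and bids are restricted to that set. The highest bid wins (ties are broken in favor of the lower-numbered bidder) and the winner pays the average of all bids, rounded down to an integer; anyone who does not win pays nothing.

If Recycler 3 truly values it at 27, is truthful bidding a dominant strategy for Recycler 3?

No

Consider the case where Recycler 1 bids 6, Recycler 2 bids 6 and Recycler 4 bids 6.
Truthful bid 27: wins, pays 11, utility 27 - 11 = 16.
Bid 20 instead: wins, pays 9, utility 27 - 9 = 18.
Since 18 > 16, bidding 20 is strictly better here, so truthful bidding is not dominant.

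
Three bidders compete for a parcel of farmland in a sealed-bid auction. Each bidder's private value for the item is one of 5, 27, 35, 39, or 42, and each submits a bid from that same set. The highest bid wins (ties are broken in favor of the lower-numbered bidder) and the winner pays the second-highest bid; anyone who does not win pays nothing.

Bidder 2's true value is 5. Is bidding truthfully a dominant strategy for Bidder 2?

Check each profile of the others' bids and compare truth against every alternative bid.
Others bid (5, 27): truth gives 0, best alternative gives -22.
Others bid (5, 5): truth gives 0, best alternative gives 0.
Others bid (5, 35): truth gives 0, best alternative gives 0.
Others bid (5, 39): truth gives 0, best alternative gives 0.
Others bid (5, 42): truth gives 0, best alternative gives 0.
Others bid (27, 5): truth gives 0, best alternative gives 0.
(Remaining 19 profiles checked similarly; truth is weakly best in each.)
In every case the truthful bid is at least as good as any alternative, so it is a dominant strategy.

Yes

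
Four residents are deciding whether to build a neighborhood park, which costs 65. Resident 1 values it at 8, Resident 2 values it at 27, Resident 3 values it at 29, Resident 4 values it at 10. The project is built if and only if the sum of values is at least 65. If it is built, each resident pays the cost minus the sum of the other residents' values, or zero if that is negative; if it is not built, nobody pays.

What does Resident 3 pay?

20

Total value 74 ≥ cost 65, so the project is built.
The other residents' values sum to 45.
Cost minus that sum is 65 - 45 = 20.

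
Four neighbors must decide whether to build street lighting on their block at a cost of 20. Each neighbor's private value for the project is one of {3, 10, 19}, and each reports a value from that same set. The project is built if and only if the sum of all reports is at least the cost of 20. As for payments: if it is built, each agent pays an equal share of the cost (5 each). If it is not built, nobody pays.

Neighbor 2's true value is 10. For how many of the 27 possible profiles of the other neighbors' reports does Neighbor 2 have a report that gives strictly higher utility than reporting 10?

Others report (3, 3, 3): truth gives 0; report 19 gives 5 > 0. Violating.
Others report (3, 3, 10): truth gives 5; no alternative beats it.
Others report (3, 3, 19): truth gives 5; no alternative beats it.
(Checking all 27 profiles: 1 has a profitable deviation, 26 do not.)

1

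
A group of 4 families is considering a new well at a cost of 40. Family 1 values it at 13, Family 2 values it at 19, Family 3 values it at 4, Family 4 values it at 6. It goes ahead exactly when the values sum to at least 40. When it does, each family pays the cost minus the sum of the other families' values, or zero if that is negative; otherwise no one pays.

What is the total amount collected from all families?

34

Total value 42 ≥ cost 40, so it is built.
Family 1: others sum to 29; max(0, 40 - 29) = 11.
Family 2: others sum to 23; max(0, 40 - 23) = 17.
Family 3: others sum to 38; max(0, 40 - 38) = 2.
Family 4: others sum to 36; max(0, 40 - 36) = 4.
Total collected = 11 + 17 + 2 + 4 = 34.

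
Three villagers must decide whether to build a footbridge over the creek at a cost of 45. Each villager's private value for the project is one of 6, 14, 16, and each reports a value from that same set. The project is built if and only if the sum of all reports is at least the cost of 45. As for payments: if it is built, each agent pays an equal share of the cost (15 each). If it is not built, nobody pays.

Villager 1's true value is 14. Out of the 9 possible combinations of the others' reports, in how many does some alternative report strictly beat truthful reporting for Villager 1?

Others report (16, 16): truth gives -1; report 6 gives 0 > -1. Violating.
Others report (6, 6): truth gives 0; no alternative beats it.
Others report (6, 14): truth gives 0; no alternative beats it.
(Checking all 9 profiles: 1 has a profitable deviation, 8 do not.)

1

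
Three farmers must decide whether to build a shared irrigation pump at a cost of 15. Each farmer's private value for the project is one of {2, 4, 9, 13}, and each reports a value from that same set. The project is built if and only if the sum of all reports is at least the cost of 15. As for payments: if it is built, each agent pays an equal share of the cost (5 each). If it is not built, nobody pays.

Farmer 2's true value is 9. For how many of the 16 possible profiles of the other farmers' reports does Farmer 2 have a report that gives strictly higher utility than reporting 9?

Others report (2, 2): truth gives 0; report 13 gives 4 > 0. Violating.
Others report (2, 4): truth gives 4; no alternative beats it.
Others report (2, 9): truth gives 4; no alternative beats it.
(Checking all 16 profiles: 1 has a profitable deviation, 15 do not.)

1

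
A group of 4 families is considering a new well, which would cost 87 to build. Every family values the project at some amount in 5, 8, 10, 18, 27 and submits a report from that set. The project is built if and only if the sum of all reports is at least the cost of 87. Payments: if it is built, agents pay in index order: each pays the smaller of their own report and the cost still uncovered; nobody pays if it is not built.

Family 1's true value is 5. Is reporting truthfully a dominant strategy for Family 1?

Check each profile of the others' reports and compare truth against every alternative report.
Others report (27, 27, 27): truth gives 0, best alternative gives -3.
Others report (5, 5, 5): truth gives 0, best alternative gives 0.
Others report (5, 5, 8): truth gives 0, best alternative gives 0.
Others report (5, 5, 10): truth gives 0, best alternative gives 0.
Others report (5, 5, 18): truth gives 0, best alternative gives 0.
Others report (5, 5, 27): truth gives 0, best alternative gives 0.
(Remaining 119 profiles checked similarly; truth is weakly best in each.)
In every case the truthful report is at least as good as any alternative, so it is a dominant strategy.

Yes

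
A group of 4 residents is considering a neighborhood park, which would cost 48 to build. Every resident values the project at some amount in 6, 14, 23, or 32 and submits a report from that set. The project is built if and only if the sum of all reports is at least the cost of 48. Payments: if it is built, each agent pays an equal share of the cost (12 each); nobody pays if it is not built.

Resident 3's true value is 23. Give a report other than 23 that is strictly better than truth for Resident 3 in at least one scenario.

32

Suppose Resident 1 reports 6, Resident 2 reports 6 and Resident 4 reports 6.
Report 23: project not built, utility 0.
Report 32: project built, pays 12, utility 23 - 12 = 11.
So reporting 32 beats truth here (11 > 0).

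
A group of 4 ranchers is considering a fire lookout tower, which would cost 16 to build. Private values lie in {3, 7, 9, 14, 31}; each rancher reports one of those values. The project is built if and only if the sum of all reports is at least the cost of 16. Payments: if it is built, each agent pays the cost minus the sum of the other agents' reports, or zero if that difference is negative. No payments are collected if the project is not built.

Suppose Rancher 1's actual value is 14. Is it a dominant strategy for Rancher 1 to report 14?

Check each profile of the others' reports and compare truth against every alternative report.
Others report (3, 3, 14): truth gives 14, best alternative gives 14.
Others report (3, 3, 31): truth gives 14, best alternative gives 14.
Others report (3, 7, 7): truth gives 14, best alternative gives 14.
Others report (3, 7, 9): truth gives 14, best alternative gives 14.
Others report (3, 7, 14): truth gives 14, best alternative gives 14.
Others report (3, 7, 31): truth gives 14, best alternative gives 14.
(Remaining 119 profiles checked similarly; truth is weakly best in each.)
In every case the truthful report is at least as good as any alternative, so it is a dominant strategy.

Yes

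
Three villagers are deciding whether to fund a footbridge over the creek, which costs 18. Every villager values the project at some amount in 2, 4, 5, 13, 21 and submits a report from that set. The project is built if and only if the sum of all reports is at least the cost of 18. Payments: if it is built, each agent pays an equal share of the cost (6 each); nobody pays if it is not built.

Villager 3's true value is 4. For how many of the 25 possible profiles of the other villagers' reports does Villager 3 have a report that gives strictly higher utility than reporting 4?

2

Others report (2, 13): truth gives -2; report 2 gives 0 > -2. Violating.
Others report (13, 2): truth gives -2; report 2 gives 0 > -2. Violating.
Others report (2, 2): truth gives 0; no alternative beats it.
Others report (2, 4): truth gives 0; no alternative beats it.
(Checking all 25 profiles: 2 have a profitable deviation, 23 do not.)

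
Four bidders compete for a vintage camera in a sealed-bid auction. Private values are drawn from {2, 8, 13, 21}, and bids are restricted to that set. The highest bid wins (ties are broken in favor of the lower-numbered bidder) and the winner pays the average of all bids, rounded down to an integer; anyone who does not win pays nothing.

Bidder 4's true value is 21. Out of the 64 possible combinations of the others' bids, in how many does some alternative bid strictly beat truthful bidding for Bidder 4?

8

Others bid (2, 2, 2): truth gives 15; bid 8 gives 18 > 15. Violating.
Others bid (2, 2, 8): truth gives 13; bid 13 gives 15 > 13. Violating.
Others bid (2, 8, 2): truth gives 13; bid 13 gives 15 > 13. Violating.
Others bid (2, 8, 8): truth gives 12; bid 13 gives 14 > 12. Violating.
Others bid (2, 2, 13): truth gives 12; no alternative beats it.
Others bid (2, 2, 21): truth gives 0; no alternative beats it.
(Checking all 64 profiles: 8 have a profitable deviation, 56 do not.)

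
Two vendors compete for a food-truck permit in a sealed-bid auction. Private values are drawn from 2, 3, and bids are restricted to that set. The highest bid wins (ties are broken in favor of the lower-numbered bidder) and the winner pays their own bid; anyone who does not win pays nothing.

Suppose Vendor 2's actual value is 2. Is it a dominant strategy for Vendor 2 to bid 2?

Check each profile of the others' bids and compare truth against every alternative bid.
Others bid (2): truth gives 0, best alternative gives -1.
Others bid (3): truth gives 0, best alternative gives 0.
In every case the truthful bid is at least as good as any alternative, so it is a dominant strategy.

Yes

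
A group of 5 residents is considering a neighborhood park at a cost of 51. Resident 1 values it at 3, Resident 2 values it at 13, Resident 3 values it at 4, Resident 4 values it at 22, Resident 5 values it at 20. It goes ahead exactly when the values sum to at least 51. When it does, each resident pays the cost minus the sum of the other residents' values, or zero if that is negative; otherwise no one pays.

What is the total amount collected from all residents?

22

Total value 62 ≥ cost 51, so it is built.
Resident 1: others sum to 59; max(0, 51 - 59) = 0.
Resident 2: others sum to 49; max(0, 51 - 49) = 2.
Resident 3: others sum to 58; max(0, 51 - 58) = 0.
Resident 4: others sum to 40; max(0, 51 - 40) = 11.
Resident 5: others sum to 42; max(0, 51 - 42) = 9.
Total collected = 0 + 2 + 0 + 11 + 9 = 22.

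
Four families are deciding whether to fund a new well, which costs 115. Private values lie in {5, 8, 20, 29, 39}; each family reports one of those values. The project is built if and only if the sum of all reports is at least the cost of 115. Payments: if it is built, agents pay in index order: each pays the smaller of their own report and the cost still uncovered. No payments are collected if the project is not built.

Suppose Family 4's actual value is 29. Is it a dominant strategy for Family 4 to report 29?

Yes

Check each profile of the others' reports and compare truth against every alternative report.
Others report (39, 39, 39): truth gives 29, best alternative gives 29.
Others report (29, 39, 39): truth gives 21, best alternative gives 21.
Others report (39, 29, 39): truth gives 21, best alternative gives 21.
Others report (39, 39, 29): truth gives 21, best alternative gives 21.
Others report (20, 39, 39): truth gives 12, best alternative gives 12.
Others report (39, 20, 39): truth gives 12, best alternative gives 12.
(Remaining 119 profiles checked similarly; truth is weakly best in each.)
In every case the truthful report is at least as good as any alternative, so it is a dominant strategy.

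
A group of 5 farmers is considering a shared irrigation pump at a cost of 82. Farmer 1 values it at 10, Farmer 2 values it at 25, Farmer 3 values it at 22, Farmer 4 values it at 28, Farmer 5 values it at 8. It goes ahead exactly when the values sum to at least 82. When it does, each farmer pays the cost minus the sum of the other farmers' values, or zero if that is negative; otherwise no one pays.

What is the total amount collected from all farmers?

Total value 93 ≥ cost 82, so it is built.
Farmer 1: others sum to 83; max(0, 82 - 83) = 0.
Farmer 2: others sum to 68; max(0, 82 - 68) = 14.
Farmer 3: others sum to 71; max(0, 82 - 71) = 11.
Farmer 4: others sum to 65; max(0, 82 - 65) = 17.
Farmer 5: others sum to 85; max(0, 82 - 85) = 0.
Total collected = 0 + 14 + 11 + 17 + 0 = 42.

42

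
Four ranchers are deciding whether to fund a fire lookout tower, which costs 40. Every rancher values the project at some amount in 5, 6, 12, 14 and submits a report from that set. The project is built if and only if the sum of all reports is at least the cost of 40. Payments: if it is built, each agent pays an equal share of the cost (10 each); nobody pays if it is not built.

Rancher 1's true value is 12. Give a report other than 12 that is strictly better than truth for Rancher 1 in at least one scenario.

Suppose Rancher 2 reports 6, Rancher 3 reports 6 and Rancher 4 reports 14.
Report 12: project not built, utility 0.
Report 14: project built, pays 10, utility 12 - 10 = 2.
So reporting 14 beats truth here (2 > 0).

14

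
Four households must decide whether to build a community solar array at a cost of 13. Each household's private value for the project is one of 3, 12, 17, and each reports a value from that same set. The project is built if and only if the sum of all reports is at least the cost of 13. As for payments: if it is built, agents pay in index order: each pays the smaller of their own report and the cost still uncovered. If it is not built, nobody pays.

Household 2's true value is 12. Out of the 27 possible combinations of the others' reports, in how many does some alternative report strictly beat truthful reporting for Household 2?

8

Others report (3, 3, 12): truth gives 2; report 3 gives 9 > 2. Violating.
Others report (3, 3, 17): truth gives 2; report 3 gives 9 > 2. Violating.
Others report (3, 12, 3): truth gives 2; report 3 gives 9 > 2. Violating.
Others report (3, 12, 12): truth gives 2; report 3 gives 9 > 2. Violating.
Others report (3, 3, 3): truth gives 2; no alternative beats it.
Others report (12, 3, 3): truth gives 11; no alternative beats it.
(Checking all 27 profiles: 8 have a profitable deviation, 19 do not.)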